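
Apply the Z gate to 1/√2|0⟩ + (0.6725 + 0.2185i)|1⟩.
1/√2|0⟩ + (-0.6725 - 0.2185i)|1⟩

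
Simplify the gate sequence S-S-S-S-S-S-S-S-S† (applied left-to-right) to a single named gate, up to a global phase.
S†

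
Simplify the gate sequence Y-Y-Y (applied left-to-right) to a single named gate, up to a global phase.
Y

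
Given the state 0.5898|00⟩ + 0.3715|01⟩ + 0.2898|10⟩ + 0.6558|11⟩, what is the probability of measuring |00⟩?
0.3479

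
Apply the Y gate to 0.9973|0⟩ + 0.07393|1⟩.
-0.07393i|0⟩ + 0.9973i|1⟩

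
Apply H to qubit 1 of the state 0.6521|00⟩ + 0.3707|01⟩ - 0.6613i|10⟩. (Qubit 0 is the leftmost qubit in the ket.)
0.7232|00⟩ + 0.199|01⟩ - 0.4676i|10⟩ - 0.4676i|11⟩

H on qubit 1 mixes each pair of kets that differ only in qubit 1: amplitudes (a, b) of (|…0…⟩, |…1…⟩) become ((a + b)/√2, (a − b)/√2). Kets absent from the input have amplitude 0.
(|00⟩, |01⟩): (a, b) = (0.6521, 0.3707) → (0.7232, 0.199)
(|10⟩, |11⟩): (a, b) = (-0.6613i, 0) → (-0.4676i, -0.4676i)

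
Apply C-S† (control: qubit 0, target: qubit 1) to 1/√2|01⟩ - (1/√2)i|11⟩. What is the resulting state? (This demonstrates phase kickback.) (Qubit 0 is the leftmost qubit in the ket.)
1/√2|01⟩ - 1/√2|11⟩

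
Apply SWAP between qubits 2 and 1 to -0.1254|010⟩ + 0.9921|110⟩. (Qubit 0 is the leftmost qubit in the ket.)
-0.1254|001⟩ + 0.9921|101⟩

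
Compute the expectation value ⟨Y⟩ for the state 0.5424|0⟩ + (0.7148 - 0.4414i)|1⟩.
-0.4788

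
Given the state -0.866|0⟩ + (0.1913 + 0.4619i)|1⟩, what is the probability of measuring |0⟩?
0.75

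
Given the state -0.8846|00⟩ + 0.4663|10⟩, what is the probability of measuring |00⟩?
0.7825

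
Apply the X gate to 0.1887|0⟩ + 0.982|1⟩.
0.982|0⟩ + 0.1887|1⟩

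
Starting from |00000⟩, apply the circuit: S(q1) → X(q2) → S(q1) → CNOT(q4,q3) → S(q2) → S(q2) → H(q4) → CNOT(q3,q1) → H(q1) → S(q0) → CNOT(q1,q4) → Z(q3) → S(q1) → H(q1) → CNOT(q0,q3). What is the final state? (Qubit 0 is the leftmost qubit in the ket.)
(-1/√8 - (1/√8)i)|00100⟩ + (-1/√8 - (1/√8)i)|00101⟩ + (-1/√8 + (1/√8)i)|01100⟩ + (-1/√8 + (1/√8)i)|01101⟩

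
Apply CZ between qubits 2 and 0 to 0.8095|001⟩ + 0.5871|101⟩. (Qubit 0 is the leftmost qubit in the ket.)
0.8095|001⟩ - 0.5871|101⟩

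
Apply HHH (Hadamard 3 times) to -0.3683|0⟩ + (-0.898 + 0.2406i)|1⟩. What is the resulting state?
(-0.8954 + 0.1701i)|0⟩ + (0.3746 - 0.1701i)|1⟩

H² = I, so H^3 = H: a single Hadamard. With (a, b) = (-0.3683, (-0.898 + 0.2406i)), H gives ((a + b)/√2, (a − b)/√2) = ((-0.8954 + 0.1701i), (0.3746 - 0.1701i)).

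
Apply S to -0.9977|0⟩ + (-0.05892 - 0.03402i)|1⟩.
-0.9977|0⟩ + (0.03402 - 0.05892i)|1⟩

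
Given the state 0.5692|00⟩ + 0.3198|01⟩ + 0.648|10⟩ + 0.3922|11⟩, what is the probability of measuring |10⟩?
0.4199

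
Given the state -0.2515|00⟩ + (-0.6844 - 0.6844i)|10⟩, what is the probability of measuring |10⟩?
0.9368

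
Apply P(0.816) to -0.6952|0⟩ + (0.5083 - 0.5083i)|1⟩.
-0.6952|0⟩ + (0.7185 + 0.02199i)|1⟩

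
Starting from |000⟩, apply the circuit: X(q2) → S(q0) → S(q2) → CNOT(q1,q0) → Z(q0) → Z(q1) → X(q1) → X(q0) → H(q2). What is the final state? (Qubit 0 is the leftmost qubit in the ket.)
(1/√2)i|110⟩ - (1/√2)i|111⟩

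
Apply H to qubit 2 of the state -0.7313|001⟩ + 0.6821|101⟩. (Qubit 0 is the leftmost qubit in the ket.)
-0.5171|000⟩ + 0.5171|001⟩ + 0.4823|100⟩ - 0.4823|101⟩

H on qubit 2 mixes each pair of kets that differ only in qubit 2: amplitudes (a, b) of (|…0…⟩, |…1…⟩) become ((a + b)/√2, (a − b)/√2). Kets absent from the input have amplitude 0.
(|000⟩, |001⟩): (a, b) = (0, -0.7313) → (-0.5171, 0.5171)
(|100⟩, |101⟩): (a, b) = (0, 0.6821) → (0.4823, -0.4823)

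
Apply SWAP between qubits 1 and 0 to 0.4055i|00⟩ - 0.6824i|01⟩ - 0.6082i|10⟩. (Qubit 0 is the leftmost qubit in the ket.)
0.4055i|00⟩ - 0.6082i|01⟩ - 0.6824i|10⟩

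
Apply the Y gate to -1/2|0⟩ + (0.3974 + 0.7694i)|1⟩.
(0.7694 - 0.3974i)|0⟩ - (1/2)i|1⟩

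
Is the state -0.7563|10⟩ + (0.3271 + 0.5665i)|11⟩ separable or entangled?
Separable

Writing the state as a|00⟩ + b|01⟩ + c|10⟩ + d|11⟩, it is a product state iff ad − bc = 0.
Here (a, b, c, d) = (0, 0, -0.7563, (0.3271 + 0.5665i)): ad − bc = (0)(0.3271 + 0.5665i) − (0)(-0.7563) = 0, so the state is separable.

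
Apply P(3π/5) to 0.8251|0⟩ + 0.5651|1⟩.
0.8251|0⟩ + (-0.1746 + 0.5374i)|1⟩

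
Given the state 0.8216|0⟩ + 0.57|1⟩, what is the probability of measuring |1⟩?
0.3249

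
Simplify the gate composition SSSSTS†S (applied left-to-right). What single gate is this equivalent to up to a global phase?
T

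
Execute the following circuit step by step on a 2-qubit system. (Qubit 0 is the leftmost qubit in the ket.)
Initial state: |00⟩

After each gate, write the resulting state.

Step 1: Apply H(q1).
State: 1/√2|00⟩ + 1/√2|01⟩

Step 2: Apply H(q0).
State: 1/2|00⟩ + 1/2|01⟩ + 1/2|10⟩ + 1/2|11⟩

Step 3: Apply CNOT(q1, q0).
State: 1/2|00⟩ + 1/2|01⟩ + 1/2|10⟩ + 1/2|11⟩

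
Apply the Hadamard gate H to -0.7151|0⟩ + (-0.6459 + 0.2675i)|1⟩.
(-0.9624 + 0.1892i)|0⟩ + (-0.04893 - 0.1892i)|1⟩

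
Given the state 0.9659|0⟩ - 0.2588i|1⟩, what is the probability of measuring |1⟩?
0.06698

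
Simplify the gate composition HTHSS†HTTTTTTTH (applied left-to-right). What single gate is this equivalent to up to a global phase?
I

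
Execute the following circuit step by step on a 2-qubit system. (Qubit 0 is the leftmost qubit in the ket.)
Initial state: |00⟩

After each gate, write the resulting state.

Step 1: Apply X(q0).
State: |10⟩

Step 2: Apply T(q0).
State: (1/√2 + (1/√2)i)|10⟩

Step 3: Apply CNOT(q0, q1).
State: (1/√2 + (1/√2)i)|11⟩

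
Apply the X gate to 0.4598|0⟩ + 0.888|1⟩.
0.888|0⟩ + 0.4598|1⟩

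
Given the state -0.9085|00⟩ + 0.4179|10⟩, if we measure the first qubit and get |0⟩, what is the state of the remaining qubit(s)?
-|0⟩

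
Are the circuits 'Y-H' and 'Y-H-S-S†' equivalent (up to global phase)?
Yes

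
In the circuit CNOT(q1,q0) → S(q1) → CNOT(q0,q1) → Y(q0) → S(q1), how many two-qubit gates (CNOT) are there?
2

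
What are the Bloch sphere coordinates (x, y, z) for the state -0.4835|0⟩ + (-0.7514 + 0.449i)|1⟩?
(0.7266, -0.4342, -0.5324)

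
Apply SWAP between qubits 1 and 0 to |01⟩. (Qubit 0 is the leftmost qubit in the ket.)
|10⟩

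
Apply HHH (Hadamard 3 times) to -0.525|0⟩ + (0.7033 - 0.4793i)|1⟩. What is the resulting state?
(0.1261 - 0.3389i)|0⟩ + (-0.8685 + 0.3389i)|1⟩

H² = I, so H^3 = H: a single Hadamard. With (a, b) = (-0.525, (0.7033 - 0.4793i)), H gives ((a + b)/√2, (a − b)/√2) = ((0.1261 - 0.3389i), (-0.8685 + 0.3389i)).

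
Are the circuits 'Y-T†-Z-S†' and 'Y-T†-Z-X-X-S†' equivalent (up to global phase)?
Yes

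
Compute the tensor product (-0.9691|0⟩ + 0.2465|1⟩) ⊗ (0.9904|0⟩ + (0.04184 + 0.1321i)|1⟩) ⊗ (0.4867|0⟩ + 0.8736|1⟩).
-0.4671|000⟩ - 0.8385|001⟩ + (-0.01973 - 0.06231i)|010⟩ + (-0.03542 - 0.1118i)|011⟩ + 0.1188|100⟩ + 0.2133|101⟩ + (0.00502 + 0.01585i)|110⟩ + (0.00901 + 0.02845i)|111⟩

amp(|b₁b₂…⟩) = product of the factor amplitudes for bits b₁, b₂, …; only kets whose every factor amplitude is nonzero survive.
|000⟩: (-0.9691)(0.9904)(0.4867) = -0.4671
|001⟩: (-0.9691)(0.9904)(0.8736) = -0.8385
|010⟩: (-0.9691)(0.04184 + 0.1321i)(0.4867) = (-0.01973 - 0.06231i)
|011⟩: (-0.9691)(0.04184 + 0.1321i)(0.8736) = (-0.03542 - 0.1118i)
|100⟩: (0.2465)(0.9904)(0.4867) = 0.1188
|101⟩: (0.2465)(0.9904)(0.8736) = 0.2133
|110⟩: (0.2465)(0.04184 + 0.1321i)(0.4867) = (0.00502 + 0.01585i)
|111⟩: (0.2465)(0.04184 + 0.1321i)(0.8736) = (0.00901 + 0.02845i)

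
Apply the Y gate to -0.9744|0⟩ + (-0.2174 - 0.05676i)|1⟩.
(-0.05676 + 0.2174i)|0⟩ - 0.9744i|1⟩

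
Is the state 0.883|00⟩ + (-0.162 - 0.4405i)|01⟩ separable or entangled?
Separable

Writing the state as a|00⟩ + b|01⟩ + c|10⟩ + d|11⟩, it is a product state iff ad − bc = 0.
Here (a, b, c, d) = (0.883, (-0.162 - 0.4405i), 0, 0): ad − bc = (0.883)(0) − (-0.162 - 0.4405i)(0) = 0, so the state is separable.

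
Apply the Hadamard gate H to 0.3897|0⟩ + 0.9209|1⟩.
0.9267|0⟩ - 0.3756|1⟩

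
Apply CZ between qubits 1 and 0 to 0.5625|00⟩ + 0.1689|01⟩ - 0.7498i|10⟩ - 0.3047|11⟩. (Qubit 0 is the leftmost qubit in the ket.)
0.5625|00⟩ + 0.1689|01⟩ - 0.7498i|10⟩ + 0.3047|11⟩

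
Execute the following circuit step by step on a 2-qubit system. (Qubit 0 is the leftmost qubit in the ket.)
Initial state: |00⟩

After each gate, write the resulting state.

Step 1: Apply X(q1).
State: |01⟩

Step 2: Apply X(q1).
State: |00⟩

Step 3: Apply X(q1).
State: |01⟩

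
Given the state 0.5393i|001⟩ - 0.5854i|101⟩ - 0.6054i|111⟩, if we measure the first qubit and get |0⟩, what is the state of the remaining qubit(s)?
i|01⟩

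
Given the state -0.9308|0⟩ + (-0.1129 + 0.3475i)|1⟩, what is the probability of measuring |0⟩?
0.8664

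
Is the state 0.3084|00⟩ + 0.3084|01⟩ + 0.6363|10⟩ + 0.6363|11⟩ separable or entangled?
Separable

Writing the state as a|00⟩ + b|01⟩ + c|10⟩ + d|11⟩, it is a product state iff ad − bc = 0.
Here (a, b, c, d) = (0.3084, 0.3084, 0.6363, 0.6363): ad − bc = (0.3084)(0.6363) − (0.3084)(0.6363) = 0, so the state is separable.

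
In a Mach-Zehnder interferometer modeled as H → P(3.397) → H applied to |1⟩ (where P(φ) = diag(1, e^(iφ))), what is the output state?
(0.9838 + 0.1263i)|0⟩ + (0.01622 - 0.1263i)|1⟩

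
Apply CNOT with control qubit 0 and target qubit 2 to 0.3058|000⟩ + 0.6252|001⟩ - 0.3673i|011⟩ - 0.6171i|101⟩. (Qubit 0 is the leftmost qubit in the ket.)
0.3058|000⟩ + 0.6252|001⟩ - 0.3673i|011⟩ - 0.6171i|100⟩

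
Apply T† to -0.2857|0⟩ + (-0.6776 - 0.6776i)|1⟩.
-0.2857|0⟩ - 0.9583|1⟩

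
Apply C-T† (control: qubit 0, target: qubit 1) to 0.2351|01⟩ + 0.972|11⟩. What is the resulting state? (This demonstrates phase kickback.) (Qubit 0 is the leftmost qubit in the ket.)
0.2351|01⟩ + (0.6873 - 0.6873i)|11⟩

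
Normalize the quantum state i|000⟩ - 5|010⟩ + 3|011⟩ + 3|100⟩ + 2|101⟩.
0.1443i|000⟩ - 0.7217|010⟩ + 0.433|011⟩ + 0.433|100⟩ + 0.2887|101⟩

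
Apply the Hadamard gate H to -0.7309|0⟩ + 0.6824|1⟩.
-0.03429|0⟩ - 0.9994|1⟩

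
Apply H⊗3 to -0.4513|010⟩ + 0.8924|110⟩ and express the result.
0.156|000⟩ + 0.156|001⟩ - 0.156|010⟩ - 0.156|011⟩ - 0.4751|100⟩ - 0.4751|101⟩ + 0.4751|110⟩ + 0.4751|111⟩

H⊗3 gives amp(|y⟩) = (1/2√2) Σ_x (−1)^(x·y) amp(|x⟩), where x·y is the number of positions in which both x and y have a 1.
|000⟩: (-0.4513 + 0.8924)/(2√2) = 0.156
|001⟩: (-0.4513 + 0.8924)/(2√2) = 0.156
|010⟩: (0.4513 - 0.8924)/(2√2) = -0.156
|011⟩: (0.4513 - 0.8924)/(2√2) = -0.156
|100⟩: (-0.4513 - 0.8924)/(2√2) = -0.4751
|101⟩: (-0.4513 - 0.8924)/(2√2) = -0.4751
|110⟩: (0.4513 + 0.8924)/(2√2) = 0.4751
|111⟩: (0.4513 + 0.8924)/(2√2) = 0.4751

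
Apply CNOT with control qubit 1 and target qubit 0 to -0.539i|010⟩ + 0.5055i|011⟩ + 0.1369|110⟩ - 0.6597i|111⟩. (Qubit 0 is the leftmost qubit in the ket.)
0.1369|010⟩ - 0.6597i|011⟩ - 0.539i|110⟩ + 0.5055i|111⟩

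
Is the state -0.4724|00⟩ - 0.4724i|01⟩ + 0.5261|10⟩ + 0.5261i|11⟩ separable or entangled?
Separable

Writing the state as a|00⟩ + b|01⟩ + c|10⟩ + d|11⟩, it is a product state iff ad − bc = 0.
Here (a, b, c, d) = (-0.4724, -0.4724i, 0.5261, 0.5261i): ad − bc = (-0.4724)(0.5261i) − (-0.4724i)(0.5261) = 0, so the state is separable.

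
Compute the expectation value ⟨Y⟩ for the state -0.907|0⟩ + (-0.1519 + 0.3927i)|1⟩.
-0.7124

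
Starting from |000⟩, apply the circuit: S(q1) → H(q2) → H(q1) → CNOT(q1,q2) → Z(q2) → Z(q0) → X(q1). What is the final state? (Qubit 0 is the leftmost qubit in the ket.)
1/2|000⟩ - 1/2|001⟩ + 1/2|010⟩ - 1/2|011⟩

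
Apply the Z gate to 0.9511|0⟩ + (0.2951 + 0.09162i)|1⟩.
0.9511|0⟩ + (-0.2951 - 0.09162i)|1⟩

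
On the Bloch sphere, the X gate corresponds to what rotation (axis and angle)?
Rotation by π around the x-axis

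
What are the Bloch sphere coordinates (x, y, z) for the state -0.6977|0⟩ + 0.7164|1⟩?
(-0.9997, 0, -0.02644)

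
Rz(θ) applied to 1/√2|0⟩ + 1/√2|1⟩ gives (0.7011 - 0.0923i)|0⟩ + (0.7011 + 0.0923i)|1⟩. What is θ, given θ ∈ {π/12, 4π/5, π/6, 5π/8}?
π/12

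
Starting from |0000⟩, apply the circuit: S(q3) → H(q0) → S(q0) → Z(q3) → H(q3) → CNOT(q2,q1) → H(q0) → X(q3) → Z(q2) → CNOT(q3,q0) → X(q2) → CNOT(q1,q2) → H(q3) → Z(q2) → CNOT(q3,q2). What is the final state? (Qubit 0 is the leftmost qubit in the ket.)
-(1/2)i|0001⟩ - 1/2|0010⟩ + (1/2)i|1001⟩ - 1/2|1010⟩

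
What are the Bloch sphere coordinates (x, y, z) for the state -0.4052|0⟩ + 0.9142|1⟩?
(-0.7409, 0, -0.6716)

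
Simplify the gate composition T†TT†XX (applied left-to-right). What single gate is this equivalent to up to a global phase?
T†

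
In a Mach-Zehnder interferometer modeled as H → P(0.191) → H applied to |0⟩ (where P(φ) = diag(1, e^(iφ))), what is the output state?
(0.9909 + 0.09492i)|0⟩ + (0.009093 - 0.09492i)|1⟩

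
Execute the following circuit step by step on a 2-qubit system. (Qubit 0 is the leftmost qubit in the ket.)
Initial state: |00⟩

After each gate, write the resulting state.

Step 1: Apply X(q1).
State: |01⟩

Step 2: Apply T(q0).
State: |01⟩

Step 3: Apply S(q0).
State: |01⟩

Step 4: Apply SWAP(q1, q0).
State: |10⟩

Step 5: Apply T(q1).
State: |10⟩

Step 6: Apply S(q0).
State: i|10⟩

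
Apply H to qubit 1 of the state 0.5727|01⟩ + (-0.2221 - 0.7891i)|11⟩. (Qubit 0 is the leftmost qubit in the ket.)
0.405|00⟩ - 0.405|01⟩ + (-0.157 - 0.558i)|10⟩ + (0.157 + 0.558i)|11⟩

H on qubit 1 mixes each pair of kets that differ only in qubit 1: amplitudes (a, b) of (|…0…⟩, |…1…⟩) become ((a + b)/√2, (a − b)/√2). Kets absent from the input have amplitude 0.
(|00⟩, |01⟩): (a, b) = (0, 0.5727) → (0.405, -0.405)
(|10⟩, |11⟩): (a, b) = (0, (-0.2221 - 0.7891i)) → ((-0.157 - 0.558i), (0.157 + 0.558i))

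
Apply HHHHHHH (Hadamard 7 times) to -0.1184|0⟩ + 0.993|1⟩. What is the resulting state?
0.6184|0⟩ - 0.7859|1⟩

H² = I, so H^7 = H: a single Hadamard. With (a, b) = (-0.1184, 0.993), H gives ((a + b)/√2, (a − b)/√2) = (0.6184, -0.7859).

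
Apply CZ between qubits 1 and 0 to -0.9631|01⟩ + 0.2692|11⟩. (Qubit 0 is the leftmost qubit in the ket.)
-0.9631|01⟩ - 0.2692|11⟩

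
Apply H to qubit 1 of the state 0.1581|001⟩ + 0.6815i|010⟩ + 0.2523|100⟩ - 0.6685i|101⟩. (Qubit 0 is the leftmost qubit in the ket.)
0.4819i|000⟩ + 0.1118|001⟩ - 0.4819i|010⟩ + 0.1118|011⟩ + 0.1784|100⟩ - 0.4727i|101⟩ + 0.1784|110⟩ - 0.4727i|111⟩

H on qubit 1 mixes each pair of kets that differ only in qubit 1: amplitudes (a, b) of (|…0…⟩, |…1…⟩) become ((a + b)/√2, (a − b)/√2). Kets absent from the input have amplitude 0.
(|000⟩, |010⟩): (a, b) = (0, 0.6815i) → (0.4819i, -0.4819i)
(|001⟩, |011⟩): (a, b) = (0.1581, 0) → (0.1118, 0.1118)
(|100⟩, |110⟩): (a, b) = (0.2523, 0) → (0.1784, 0.1784)
(|101⟩, |111⟩): (a, b) = (-0.6685i, 0) → (-0.4727i, -0.4727i)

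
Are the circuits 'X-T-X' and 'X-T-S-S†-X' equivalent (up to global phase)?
Yes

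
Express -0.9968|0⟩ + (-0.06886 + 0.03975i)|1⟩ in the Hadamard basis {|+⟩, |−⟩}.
(-0.7535 + 0.02811i)|+⟩ + (-0.6562 - 0.02811i)|−⟩

With |ψ⟩ = α|0⟩ + β|1⟩, the Hadamard-basis coefficients are ⟨+|ψ⟩ = (α + β)/√2 and ⟨−|ψ⟩ = (α − β)/√2.
Here α = -0.9968, β = (-0.06886 + 0.03975i): (α + β)/√2 = (-0.7535 + 0.02811i), (α − β)/√2 = (-0.6562 - 0.02811i).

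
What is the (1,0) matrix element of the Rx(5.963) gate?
-0.1594i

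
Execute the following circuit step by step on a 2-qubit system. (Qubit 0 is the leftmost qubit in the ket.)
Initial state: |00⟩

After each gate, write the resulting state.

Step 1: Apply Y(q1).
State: i|01⟩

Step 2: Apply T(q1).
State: (-1/√2 + (1/√2)i)|01⟩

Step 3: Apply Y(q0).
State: (-1/√2 - (1/√2)i)|11⟩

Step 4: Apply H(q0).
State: (-1/2 - (1/2)i)|01⟩ + (1/2 + (1/2)i)|11⟩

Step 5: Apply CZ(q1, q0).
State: (-1/2 - (1/2)i)|01⟩ + (-1/2 - (1/2)i)|11⟩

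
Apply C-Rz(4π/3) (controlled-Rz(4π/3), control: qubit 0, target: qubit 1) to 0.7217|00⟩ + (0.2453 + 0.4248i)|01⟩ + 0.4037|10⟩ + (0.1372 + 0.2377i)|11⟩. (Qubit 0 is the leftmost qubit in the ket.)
0.7217|00⟩ + (0.2453 + 0.4248i)|01⟩ + (-0.2019 - 0.3496i)|10⟩ + (-0.2745 - 0.00003131i)|11⟩

C-Rz(4π/3) leaves the control-|0⟩ kets |00⟩, |01⟩ unchanged and applies Rz(4π/3) to qubit 1 on the control-|1⟩ pair (|10⟩, |11⟩).
Rz(4π/3) = [[e^(−iθ/2), 0], [0, e^(iθ/2)]] with e^(±iθ/2) = cos(θ/2) ± i·sin(θ/2); θ = 4π/3, cos(θ/2) ≈ -0.5, sin(θ/2) ≈ 0.866025.
With a = amp(|10⟩) = 0.4037 and b = amp(|11⟩) = (0.1372 + 0.2377i):
new amp(|10⟩) = (-0.5 - 0.866025i)·a = (-0.2019 - 0.3496i)
new amp(|11⟩) = (-0.5 + 0.866025i)·b = (-0.2745 - 0.00003131i)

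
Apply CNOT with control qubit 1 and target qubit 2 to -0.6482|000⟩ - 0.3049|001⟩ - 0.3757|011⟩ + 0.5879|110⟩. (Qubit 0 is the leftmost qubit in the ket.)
-0.6482|000⟩ - 0.3049|001⟩ - 0.3757|010⟩ + 0.5879|111⟩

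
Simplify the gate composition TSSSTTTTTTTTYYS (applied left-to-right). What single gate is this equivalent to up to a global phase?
T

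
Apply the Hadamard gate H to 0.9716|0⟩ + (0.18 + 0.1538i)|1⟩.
(0.8143 + 0.1088i)|0⟩ + (0.5597 - 0.1088i)|1⟩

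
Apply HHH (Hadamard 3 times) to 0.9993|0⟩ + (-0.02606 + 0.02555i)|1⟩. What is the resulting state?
(0.6882 + 0.01807i)|0⟩ + (0.725 - 0.01807i)|1⟩

H² = I, so H^3 = H: a single Hadamard. With (a, b) = (0.9993, (-0.02606 + 0.02555i)), H gives ((a + b)/√2, (a − b)/√2) = ((0.6882 + 0.01807i), (0.725 - 0.01807i)).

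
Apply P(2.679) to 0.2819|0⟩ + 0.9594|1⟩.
0.2819|0⟩ + (-0.8586 + 0.4282i)|1⟩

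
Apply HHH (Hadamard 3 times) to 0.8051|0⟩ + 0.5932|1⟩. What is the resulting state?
0.9887|0⟩ + 0.1498|1⟩

H² = I, so H^3 = H: a single Hadamard. With (a, b) = (0.8051, 0.5932), H gives ((a + b)/√2, (a − b)/√2) = (0.9887, 0.1498).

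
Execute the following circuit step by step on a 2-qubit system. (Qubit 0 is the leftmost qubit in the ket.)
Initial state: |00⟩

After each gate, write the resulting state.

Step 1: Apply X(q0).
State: |10⟩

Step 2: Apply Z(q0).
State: -|10⟩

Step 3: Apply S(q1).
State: -|10⟩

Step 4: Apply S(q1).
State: -|10⟩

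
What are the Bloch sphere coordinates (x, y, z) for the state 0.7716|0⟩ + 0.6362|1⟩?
(0.9818, 0, 0.1906)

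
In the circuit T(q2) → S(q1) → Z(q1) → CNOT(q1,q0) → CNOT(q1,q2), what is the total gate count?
5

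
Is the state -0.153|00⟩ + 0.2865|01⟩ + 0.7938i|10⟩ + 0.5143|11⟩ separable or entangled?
Entangled

Writing the state as a|00⟩ + b|01⟩ + c|10⟩ + d|11⟩, it is a product state iff ad − bc = 0.
Here (a, b, c, d) = (-0.153, 0.2865, 0.7938i, 0.5143): ad − bc = (-0.153)(0.5143) − (0.2865)(0.7938i) = (-0.07869 - 0.2274i) ≠ 0, so the state is entangled.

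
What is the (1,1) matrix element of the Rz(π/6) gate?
(0.9659 + 0.2588i)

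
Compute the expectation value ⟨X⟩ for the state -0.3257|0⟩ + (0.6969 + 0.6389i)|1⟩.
-0.454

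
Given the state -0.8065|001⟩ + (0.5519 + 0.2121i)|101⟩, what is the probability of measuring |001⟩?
0.6504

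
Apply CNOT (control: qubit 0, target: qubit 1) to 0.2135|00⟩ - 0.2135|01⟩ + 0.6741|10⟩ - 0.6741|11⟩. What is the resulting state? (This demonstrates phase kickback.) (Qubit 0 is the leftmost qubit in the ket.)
0.2135|00⟩ - 0.2135|01⟩ - 0.6741|10⟩ + 0.6741|11⟩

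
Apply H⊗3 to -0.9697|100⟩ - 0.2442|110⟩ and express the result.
-0.4292|000⟩ - 0.4292|001⟩ - 0.2565|010⟩ - 0.2565|011⟩ + 0.4292|100⟩ + 0.4292|101⟩ + 0.2565|110⟩ + 0.2565|111⟩

H⊗3 gives amp(|y⟩) = (1/2√2) Σ_x (−1)^(x·y) amp(|x⟩), where x·y is the number of positions in which both x and y have a 1.
|000⟩: (-0.9697 - 0.2442)/(2√2) = -0.4292
|001⟩: (-0.9697 - 0.2442)/(2√2) = -0.4292
|010⟩: (-0.9697 + 0.2442)/(2√2) = -0.2565
|011⟩: (-0.9697 + 0.2442)/(2√2) = -0.2565
|100⟩: (0.9697 + 0.2442)/(2√2) = 0.4292
|101⟩: (0.9697 + 0.2442)/(2√2) = 0.4292
|110⟩: (0.9697 - 0.2442)/(2√2) = 0.2565
|111⟩: (0.9697 - 0.2442)/(2√2) = 0.2565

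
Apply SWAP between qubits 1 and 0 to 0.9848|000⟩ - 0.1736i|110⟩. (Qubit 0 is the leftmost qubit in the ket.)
0.9848|000⟩ - 0.1736i|110⟩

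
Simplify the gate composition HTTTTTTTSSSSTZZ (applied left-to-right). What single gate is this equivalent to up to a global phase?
H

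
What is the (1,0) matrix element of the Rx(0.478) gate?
-0.2367i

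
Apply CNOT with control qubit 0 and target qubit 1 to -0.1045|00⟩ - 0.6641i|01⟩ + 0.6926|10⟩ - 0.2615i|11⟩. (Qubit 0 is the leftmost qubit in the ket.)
-0.1045|00⟩ - 0.6641i|01⟩ - 0.2615i|10⟩ + 0.6926|11⟩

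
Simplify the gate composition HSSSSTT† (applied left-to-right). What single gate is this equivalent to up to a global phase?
H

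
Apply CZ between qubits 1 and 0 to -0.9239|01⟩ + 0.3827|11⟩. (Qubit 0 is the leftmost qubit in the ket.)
-0.9239|01⟩ - 0.3827|11⟩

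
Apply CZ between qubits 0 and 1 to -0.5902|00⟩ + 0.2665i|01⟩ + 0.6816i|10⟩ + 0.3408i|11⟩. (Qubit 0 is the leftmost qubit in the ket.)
-0.5902|00⟩ + 0.2665i|01⟩ + 0.6816i|10⟩ - 0.3408i|11⟩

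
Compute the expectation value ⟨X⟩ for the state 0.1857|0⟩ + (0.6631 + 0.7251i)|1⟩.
0.2463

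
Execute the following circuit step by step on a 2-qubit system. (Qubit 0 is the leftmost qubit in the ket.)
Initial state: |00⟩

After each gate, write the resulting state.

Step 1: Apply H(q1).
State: 1/√2|00⟩ + 1/√2|01⟩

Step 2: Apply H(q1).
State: |00⟩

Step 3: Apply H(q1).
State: 1/√2|00⟩ + 1/√2|01⟩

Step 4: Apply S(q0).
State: 1/√2|00⟩ + 1/√2|01⟩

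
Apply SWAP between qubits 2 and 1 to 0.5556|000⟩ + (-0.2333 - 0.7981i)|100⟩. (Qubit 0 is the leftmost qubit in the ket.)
0.5556|000⟩ + (-0.2333 - 0.7981i)|100⟩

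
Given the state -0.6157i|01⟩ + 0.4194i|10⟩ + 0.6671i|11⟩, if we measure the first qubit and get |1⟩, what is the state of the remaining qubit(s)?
0.5322i|0⟩ + 0.8466i|1⟩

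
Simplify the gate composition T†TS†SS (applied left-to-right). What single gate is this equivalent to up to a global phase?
S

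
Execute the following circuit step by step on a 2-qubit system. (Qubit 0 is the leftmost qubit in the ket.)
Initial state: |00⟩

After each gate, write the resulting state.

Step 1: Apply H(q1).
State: 1/√2|00⟩ + 1/√2|01⟩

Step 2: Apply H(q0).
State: 1/2|00⟩ + 1/2|01⟩ + 1/2|10⟩ + 1/2|11⟩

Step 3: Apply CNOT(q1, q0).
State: 1/2|00⟩ + 1/2|01⟩ + 1/2|10⟩ + 1/2|11⟩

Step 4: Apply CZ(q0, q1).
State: 1/2|00⟩ + 1/2|01⟩ + 1/2|10⟩ - 1/2|11⟩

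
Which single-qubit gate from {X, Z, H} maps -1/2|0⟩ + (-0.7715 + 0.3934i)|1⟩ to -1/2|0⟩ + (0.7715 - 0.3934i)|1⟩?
Z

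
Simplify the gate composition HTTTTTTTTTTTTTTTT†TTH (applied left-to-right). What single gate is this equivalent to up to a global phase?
I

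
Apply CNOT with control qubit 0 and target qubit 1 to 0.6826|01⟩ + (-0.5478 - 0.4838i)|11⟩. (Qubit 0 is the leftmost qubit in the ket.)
0.6826|01⟩ + (-0.5478 - 0.4838i)|10⟩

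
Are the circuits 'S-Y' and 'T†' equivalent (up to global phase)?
No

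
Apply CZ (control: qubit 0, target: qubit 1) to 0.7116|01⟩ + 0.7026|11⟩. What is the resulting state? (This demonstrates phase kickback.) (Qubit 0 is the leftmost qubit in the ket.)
0.7116|01⟩ - 0.7026|11⟩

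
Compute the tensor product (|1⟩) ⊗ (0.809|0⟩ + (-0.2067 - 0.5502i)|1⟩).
0.809|10⟩ + (-0.2067 - 0.5502i)|11⟩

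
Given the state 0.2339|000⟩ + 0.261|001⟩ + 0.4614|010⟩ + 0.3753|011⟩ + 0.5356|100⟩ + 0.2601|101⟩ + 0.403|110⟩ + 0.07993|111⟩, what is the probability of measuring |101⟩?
0.06765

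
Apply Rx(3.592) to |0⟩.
-0.2233|0⟩ - 0.9747i|1⟩

Rx(3.592) = [[cos(θ/2), −i·sin(θ/2)], [−i·sin(θ/2), cos(θ/2)]]; θ = 3.592, cos(θ/2) ≈ -0.223305, sin(θ/2) ≈ 0.974749.
With a = amp(|0⟩) = 1 and b = amp(|1⟩) = 0:
new amp(|0⟩) = (-0.223305)·a + (-0.974749i)·b = -0.2233
new amp(|1⟩) = (-0.974749i)·a + (-0.223305)·b = -0.9747i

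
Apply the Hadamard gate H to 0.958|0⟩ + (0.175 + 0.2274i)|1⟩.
(0.8012 + 0.1608i)|0⟩ + (0.5537 - 0.1608i)|1⟩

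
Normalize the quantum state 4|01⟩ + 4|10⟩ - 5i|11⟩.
0.5298|01⟩ + 0.5298|10⟩ - 0.6623i|11⟩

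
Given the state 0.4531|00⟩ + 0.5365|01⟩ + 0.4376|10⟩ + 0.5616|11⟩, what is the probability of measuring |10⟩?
0.1915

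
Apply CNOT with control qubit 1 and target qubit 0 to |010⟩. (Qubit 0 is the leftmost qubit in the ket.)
|110⟩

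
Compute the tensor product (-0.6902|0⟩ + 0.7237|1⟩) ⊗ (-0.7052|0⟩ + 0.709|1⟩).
0.4867|00⟩ - 0.4894|01⟩ - 0.5104|10⟩ + 0.5131|11⟩

amp(|b₁b₂…⟩) = product of the factor amplitudes for bits b₁, b₂, …; only kets whose every factor amplitude is nonzero survive.
|00⟩: (-0.6902)(-0.7052) = 0.4867
|01⟩: (-0.6902)(0.709) = -0.4894
|10⟩: (0.7237)(-0.7052) = -0.5104
|11⟩: (0.7237)(0.709) = 0.5131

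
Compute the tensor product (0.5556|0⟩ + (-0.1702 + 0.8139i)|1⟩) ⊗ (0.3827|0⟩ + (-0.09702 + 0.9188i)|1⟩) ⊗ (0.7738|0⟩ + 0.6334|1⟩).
0.1645|000⟩ + 0.1347|001⟩ + (-0.04171 + 0.395i)|010⟩ + (-0.03414 + 0.3233i)|011⟩ + (-0.0504 + 0.241i)|100⟩ + (-0.04126 + 0.1973i)|101⟩ + (-0.5659 - 0.1821i)|110⟩ + (-0.4632 - 0.1491i)|111⟩

amp(|b₁b₂…⟩) = product of the factor amplitudes for bits b₁, b₂, …; only kets whose every factor amplitude is nonzero survive.
|000⟩: (0.5556)(0.3827)(0.7738) = 0.1645
|001⟩: (0.5556)(0.3827)(0.6334) = 0.1347
|010⟩: (0.5556)(-0.09702 + 0.9188i)(0.7738) = (-0.04171 + 0.395i)
|011⟩: (0.5556)(-0.09702 + 0.9188i)(0.6334) = (-0.03414 + 0.3233i)
|100⟩: (-0.1702 + 0.8139i)(0.3827)(0.7738) = (-0.0504 + 0.241i)
|101⟩: (-0.1702 + 0.8139i)(0.3827)(0.6334) = (-0.04126 + 0.1973i)
|110⟩: (-0.1702 + 0.8139i)(-0.09702 + 0.9188i)(0.7738) = (-0.5659 - 0.1821i)
|111⟩: (-0.1702 + 0.8139i)(-0.09702 + 0.9188i)(0.6334) = (-0.4632 - 0.1491i)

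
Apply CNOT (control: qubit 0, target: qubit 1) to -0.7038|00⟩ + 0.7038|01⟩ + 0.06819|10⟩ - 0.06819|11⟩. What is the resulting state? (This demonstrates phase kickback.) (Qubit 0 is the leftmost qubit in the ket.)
-0.7038|00⟩ + 0.7038|01⟩ - 0.06819|10⟩ + 0.06819|11⟩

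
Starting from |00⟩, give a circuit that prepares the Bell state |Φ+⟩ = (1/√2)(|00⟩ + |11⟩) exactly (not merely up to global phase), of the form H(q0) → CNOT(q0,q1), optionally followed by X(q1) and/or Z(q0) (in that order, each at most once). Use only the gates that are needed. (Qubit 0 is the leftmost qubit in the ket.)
H(q0) → CNOT(q0,q1)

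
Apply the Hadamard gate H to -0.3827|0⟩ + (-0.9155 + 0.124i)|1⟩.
(-0.918 + 0.08768i)|0⟩ + (0.3767 - 0.08768i)|1⟩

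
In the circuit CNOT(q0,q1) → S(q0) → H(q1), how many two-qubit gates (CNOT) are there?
1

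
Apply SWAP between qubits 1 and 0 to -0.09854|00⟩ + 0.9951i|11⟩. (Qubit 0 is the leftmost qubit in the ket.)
-0.09854|00⟩ + 0.9951i|11⟩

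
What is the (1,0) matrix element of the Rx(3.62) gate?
-0.9715i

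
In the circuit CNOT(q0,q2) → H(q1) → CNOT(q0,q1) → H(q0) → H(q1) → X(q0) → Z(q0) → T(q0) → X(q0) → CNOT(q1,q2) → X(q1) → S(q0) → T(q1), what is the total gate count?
13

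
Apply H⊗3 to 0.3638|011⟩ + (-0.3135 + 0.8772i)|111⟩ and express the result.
(0.01778 + 0.3101i)|000⟩ + (-0.01778 - 0.3101i)|001⟩ + (-0.01778 - 0.3101i)|010⟩ + (0.01778 + 0.3101i)|011⟩ + (0.2395 - 0.3101i)|100⟩ + (-0.2395 + 0.3101i)|101⟩ + (-0.2395 + 0.3101i)|110⟩ + (0.2395 - 0.3101i)|111⟩

H⊗3 gives amp(|y⟩) = (1/2√2) Σ_x (−1)^(x·y) amp(|x⟩), where x·y is the number of positions in which both x and y have a 1.
|000⟩: (0.3638 + (-0.3135 + 0.8772i))/(2√2) = (0.01778 + 0.3101i)
|001⟩: (-0.3638 - (-0.3135 + 0.8772i))/(2√2) = (-0.01778 - 0.3101i)
|010⟩: (-0.3638 - (-0.3135 + 0.8772i))/(2√2) = (-0.01778 - 0.3101i)
|011⟩: (0.3638 + (-0.3135 + 0.8772i))/(2√2) = (0.01778 + 0.3101i)
|100⟩: (0.3638 - (-0.3135 + 0.8772i))/(2√2) = (0.2395 - 0.3101i)
|101⟩: (-0.3638 + (-0.3135 + 0.8772i))/(2√2) = (-0.2395 + 0.3101i)
|110⟩: (-0.3638 + (-0.3135 + 0.8772i))/(2√2) = (-0.2395 + 0.3101i)
|111⟩: (0.3638 - (-0.3135 + 0.8772i))/(2√2) = (0.2395 - 0.3101i)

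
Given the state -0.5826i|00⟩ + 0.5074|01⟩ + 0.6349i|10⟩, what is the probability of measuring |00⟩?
0.3394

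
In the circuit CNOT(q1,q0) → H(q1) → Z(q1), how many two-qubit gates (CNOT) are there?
1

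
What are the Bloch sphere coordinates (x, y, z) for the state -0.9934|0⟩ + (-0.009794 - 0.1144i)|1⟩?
(0.01946, 0.2273, 0.9737)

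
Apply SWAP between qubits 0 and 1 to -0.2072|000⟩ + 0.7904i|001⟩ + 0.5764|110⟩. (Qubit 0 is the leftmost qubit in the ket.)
-0.2072|000⟩ + 0.7904i|001⟩ + 0.5764|110⟩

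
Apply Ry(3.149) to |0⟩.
-0.003704|0⟩ + |1⟩

Ry(3.149) = [[cos(θ/2), −sin(θ/2)], [sin(θ/2), cos(θ/2)]]; θ = 3.149, cos(θ/2) ≈ -0.00370366, sin(θ/2) ≈ 0.999993.
With a = amp(|0⟩) = 1 and b = amp(|1⟩) = 0:
new amp(|0⟩) = (-0.00370366)·a + (-0.999993)·b = -0.003704
new amp(|1⟩) = (0.999993)·a + (-0.00370366)·b = 1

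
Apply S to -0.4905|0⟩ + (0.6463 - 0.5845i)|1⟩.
-0.4905|0⟩ + (0.5845 + 0.6463i)|1⟩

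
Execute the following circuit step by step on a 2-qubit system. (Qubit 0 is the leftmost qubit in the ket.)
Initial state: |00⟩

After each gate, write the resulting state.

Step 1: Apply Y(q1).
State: i|01⟩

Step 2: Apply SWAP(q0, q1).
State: i|10⟩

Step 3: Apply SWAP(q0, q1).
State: i|01⟩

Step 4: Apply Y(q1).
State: |00⟩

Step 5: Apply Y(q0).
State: i|10⟩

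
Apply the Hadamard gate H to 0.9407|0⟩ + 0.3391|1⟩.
0.905|0⟩ + 0.4254|1⟩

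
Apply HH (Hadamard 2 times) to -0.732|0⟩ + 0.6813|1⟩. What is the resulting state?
-0.732|0⟩ + 0.6813|1⟩

H² = I, so an even number of Hadamards cancels: H^2 = I and the state is unchanged.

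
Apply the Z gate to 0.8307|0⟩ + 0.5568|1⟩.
0.8307|0⟩ - 0.5568|1⟩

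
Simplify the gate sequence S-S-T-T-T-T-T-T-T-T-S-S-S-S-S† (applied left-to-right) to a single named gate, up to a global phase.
S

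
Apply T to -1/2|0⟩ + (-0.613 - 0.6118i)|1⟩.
-1/2|0⟩ + (-0.0008485 - 0.8661i)|1⟩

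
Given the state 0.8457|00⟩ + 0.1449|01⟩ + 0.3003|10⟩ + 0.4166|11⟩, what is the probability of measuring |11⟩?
0.1736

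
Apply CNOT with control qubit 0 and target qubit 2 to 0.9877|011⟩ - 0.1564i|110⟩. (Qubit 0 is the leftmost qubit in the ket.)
0.9877|011⟩ - 0.1564i|111⟩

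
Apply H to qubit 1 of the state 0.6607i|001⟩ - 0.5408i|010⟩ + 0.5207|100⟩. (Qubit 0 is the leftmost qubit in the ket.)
-0.3824i|000⟩ + 0.4672i|001⟩ + 0.3824i|010⟩ + 0.4672i|011⟩ + 0.3682|100⟩ + 0.3682|110⟩

H on qubit 1 mixes each pair of kets that differ only in qubit 1: amplitudes (a, b) of (|…0…⟩, |…1…⟩) become ((a + b)/√2, (a − b)/√2). Kets absent from the input have amplitude 0.
(|000⟩, |010⟩): (a, b) = (0, -0.5408i) → (-0.3824i, 0.3824i)
(|001⟩, |011⟩): (a, b) = (0.6607i, 0) → (0.4672i, 0.4672i)
(|100⟩, |110⟩): (a, b) = (0.5207, 0) → (0.3682, 0.3682)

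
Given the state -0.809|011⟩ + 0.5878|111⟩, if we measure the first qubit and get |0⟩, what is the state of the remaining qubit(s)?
-|11⟩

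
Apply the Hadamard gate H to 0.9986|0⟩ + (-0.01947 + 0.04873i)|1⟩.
(0.6923 + 0.03446i)|0⟩ + (0.7199 - 0.03446i)|1⟩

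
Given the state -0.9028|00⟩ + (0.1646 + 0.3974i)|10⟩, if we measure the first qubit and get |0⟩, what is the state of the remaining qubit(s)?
-|0⟩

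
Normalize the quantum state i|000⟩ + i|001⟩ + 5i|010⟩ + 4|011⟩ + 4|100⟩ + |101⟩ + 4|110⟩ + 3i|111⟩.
0.1085i|000⟩ + 0.1085i|001⟩ + 0.5423i|010⟩ + 0.4339|011⟩ + 0.4339|100⟩ + 0.1085|101⟩ + 0.4339|110⟩ + 0.3254i|111⟩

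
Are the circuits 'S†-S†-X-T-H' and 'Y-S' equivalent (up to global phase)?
No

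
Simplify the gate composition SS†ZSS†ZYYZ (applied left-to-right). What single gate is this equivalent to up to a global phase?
Z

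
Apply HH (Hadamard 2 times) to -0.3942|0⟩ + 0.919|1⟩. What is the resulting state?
-0.3942|0⟩ + 0.919|1⟩

H² = I, so an even number of Hadamards cancels: H^2 = I and the state is unchanged.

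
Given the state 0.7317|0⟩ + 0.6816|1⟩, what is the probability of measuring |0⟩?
0.5354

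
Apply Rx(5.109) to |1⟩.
-0.5539i|0⟩ - 0.8326|1⟩

Rx(5.109) = [[cos(θ/2), −i·sin(θ/2)], [−i·sin(θ/2), cos(θ/2)]]; θ = 5.109, cos(θ/2) ≈ -0.832555, sin(θ/2) ≈ 0.553943.
With a = amp(|0⟩) = 0 and b = amp(|1⟩) = 1:
new amp(|0⟩) = (-0.832555)·a + (-0.553943i)·b = -0.5539i
new amp(|1⟩) = (-0.553943i)·a + (-0.832555)·b = -0.8326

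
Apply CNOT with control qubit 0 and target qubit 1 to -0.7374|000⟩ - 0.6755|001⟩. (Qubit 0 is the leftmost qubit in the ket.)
-0.7374|000⟩ - 0.6755|001⟩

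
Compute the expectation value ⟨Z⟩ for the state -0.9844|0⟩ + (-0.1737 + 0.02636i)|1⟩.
0.9382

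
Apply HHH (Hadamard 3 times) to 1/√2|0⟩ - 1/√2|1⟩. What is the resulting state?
|1⟩

H² = I, so H^3 = H: a single Hadamard. With (a, b) = (1/√2, -1/√2), H gives ((a + b)/√2, (a − b)/√2) = (0, 1).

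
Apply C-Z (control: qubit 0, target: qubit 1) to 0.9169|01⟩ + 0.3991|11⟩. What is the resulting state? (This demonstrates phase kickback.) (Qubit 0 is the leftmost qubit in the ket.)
0.9169|01⟩ - 0.3991|11⟩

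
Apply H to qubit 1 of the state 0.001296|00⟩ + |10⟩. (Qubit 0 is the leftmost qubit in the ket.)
0.0009164|00⟩ + 0.0009164|01⟩ + 1/√2|10⟩ + 1/√2|11⟩

H on qubit 1 mixes each pair of kets that differ only in qubit 1: amplitudes (a, b) of (|…0…⟩, |…1…⟩) become ((a + b)/√2, (a − b)/√2). Kets absent from the input have amplitude 0.
(|00⟩, |01⟩): (a, b) = (0.001296, 0) → (0.0009164, 0.0009164)
(|10⟩, |11⟩): (a, b) = (1, 0) → (1/√2, 1/√2)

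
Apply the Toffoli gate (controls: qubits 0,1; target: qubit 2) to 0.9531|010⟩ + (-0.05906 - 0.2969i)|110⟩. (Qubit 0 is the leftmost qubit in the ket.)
0.9531|010⟩ + (-0.05906 - 0.2969i)|111⟩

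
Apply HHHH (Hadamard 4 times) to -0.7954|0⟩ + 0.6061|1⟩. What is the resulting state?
-0.7954|0⟩ + 0.6061|1⟩

H² = I, so an even number of Hadamards cancels: H^4 = I and the state is unchanged.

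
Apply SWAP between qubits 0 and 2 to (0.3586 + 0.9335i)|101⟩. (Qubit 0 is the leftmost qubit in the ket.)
(0.3586 + 0.9335i)|101⟩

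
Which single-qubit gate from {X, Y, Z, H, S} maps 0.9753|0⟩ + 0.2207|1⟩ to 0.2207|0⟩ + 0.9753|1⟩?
X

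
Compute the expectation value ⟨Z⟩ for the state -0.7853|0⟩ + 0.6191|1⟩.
0.2334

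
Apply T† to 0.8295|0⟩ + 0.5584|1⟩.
0.8295|0⟩ + (0.3948 - 0.3948i)|1⟩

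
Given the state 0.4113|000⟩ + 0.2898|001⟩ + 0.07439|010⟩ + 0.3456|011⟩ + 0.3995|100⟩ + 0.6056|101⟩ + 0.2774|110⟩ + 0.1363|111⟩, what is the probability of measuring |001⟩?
0.08398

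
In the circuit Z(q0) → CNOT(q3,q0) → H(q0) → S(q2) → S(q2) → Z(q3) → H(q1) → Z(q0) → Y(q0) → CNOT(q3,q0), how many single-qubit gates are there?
8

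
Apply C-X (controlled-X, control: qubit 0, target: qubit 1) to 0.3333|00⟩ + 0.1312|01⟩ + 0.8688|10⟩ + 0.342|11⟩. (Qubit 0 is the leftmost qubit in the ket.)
0.3333|00⟩ + 0.1312|01⟩ + 0.342|10⟩ + 0.8688|11⟩

C-X leaves the control-|0⟩ kets |00⟩, |01⟩ unchanged and applies X to qubit 1 on the control-|1⟩ pair (|10⟩, |11⟩).
X = [[0, 1], [1, 0]].
With a = amp(|10⟩) = 0.8688 and b = amp(|11⟩) = 0.342:
new amp(|10⟩) = (1)·b = 0.342
new amp(|11⟩) = (1)·a = 0.8688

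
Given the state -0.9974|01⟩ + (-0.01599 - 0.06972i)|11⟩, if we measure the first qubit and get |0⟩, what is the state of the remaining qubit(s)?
-|1⟩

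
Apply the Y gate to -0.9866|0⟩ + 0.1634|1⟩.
-0.1634i|0⟩ - 0.9866i|1⟩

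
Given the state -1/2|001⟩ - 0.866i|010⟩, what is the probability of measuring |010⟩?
0.75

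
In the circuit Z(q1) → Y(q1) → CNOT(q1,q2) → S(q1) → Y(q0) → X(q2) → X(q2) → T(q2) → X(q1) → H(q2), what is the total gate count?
10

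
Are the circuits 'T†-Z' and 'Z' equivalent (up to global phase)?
No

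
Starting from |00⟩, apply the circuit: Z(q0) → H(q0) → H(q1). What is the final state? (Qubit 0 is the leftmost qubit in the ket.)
1/2|00⟩ + 1/2|01⟩ + 1/2|10⟩ + 1/2|11⟩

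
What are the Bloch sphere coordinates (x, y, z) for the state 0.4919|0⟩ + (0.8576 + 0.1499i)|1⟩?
(0.8437, 0.1475, -0.516)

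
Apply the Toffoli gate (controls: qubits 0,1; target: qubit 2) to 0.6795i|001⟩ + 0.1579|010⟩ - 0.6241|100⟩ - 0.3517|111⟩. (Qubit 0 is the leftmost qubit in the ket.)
0.6795i|001⟩ + 0.1579|010⟩ - 0.6241|100⟩ - 0.3517|110⟩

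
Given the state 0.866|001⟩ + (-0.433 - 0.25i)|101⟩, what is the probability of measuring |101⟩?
0.25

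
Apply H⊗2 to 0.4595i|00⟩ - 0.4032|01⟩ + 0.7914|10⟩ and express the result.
(0.1941 + 0.2298i)|00⟩ + (0.5973 + 0.2298i)|01⟩ + (-0.5973 + 0.2298i)|10⟩ + (-0.1941 + 0.2298i)|11⟩

H⊗2 gives amp(|y⟩) = (1/2) Σ_x (−1)^(x·y) amp(|x⟩), where x·y is the number of positions in which both x and y have a 1.
|00⟩: (0.4595i - 0.4032 + 0.7914)/2 = (0.1941 + 0.2298i)
|01⟩: (0.4595i + 0.4032 + 0.7914)/2 = (0.5973 + 0.2298i)
|10⟩: (0.4595i - 0.4032 - 0.7914)/2 = (-0.5973 + 0.2298i)
|11⟩: (0.4595i + 0.4032 - 0.7914)/2 = (-0.1941 + 0.2298i)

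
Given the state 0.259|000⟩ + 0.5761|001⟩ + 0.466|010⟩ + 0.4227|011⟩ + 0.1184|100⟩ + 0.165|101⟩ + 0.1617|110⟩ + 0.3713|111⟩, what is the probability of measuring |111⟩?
0.1379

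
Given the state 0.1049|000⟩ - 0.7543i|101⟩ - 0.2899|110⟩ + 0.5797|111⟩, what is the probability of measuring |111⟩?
0.3361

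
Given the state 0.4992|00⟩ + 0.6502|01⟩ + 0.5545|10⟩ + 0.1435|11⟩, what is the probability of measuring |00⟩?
0.2492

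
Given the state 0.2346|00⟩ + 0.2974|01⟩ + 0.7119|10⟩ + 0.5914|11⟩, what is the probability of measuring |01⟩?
0.08845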